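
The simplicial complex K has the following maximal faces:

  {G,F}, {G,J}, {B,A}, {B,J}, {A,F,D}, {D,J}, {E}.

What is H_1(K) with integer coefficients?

H_1 = Z^2.

K has 7 vertices, 8 edges, 1 triangle.
rank ∂_1 = 5, rank ∂_2 = 1 ⇒ b_1 = 8 − 5 − 1 = 2; all invariant factors of ∂_2 are 1 so no torsion. So H_1 ≅ Z^2.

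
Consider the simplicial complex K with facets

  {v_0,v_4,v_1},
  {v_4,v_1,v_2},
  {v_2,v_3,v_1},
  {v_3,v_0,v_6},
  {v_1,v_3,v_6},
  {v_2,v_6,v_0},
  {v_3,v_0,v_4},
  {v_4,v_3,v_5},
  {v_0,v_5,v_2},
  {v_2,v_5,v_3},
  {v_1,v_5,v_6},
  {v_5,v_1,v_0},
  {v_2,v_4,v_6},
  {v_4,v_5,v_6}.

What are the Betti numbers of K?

Take the total order v_0 < v_1 < v_2 < v_3 < v_4 < v_5 < v_6 on the vertex set. Then K (dimension 2) consists of the simplices:

  0-simplices (7): [v_0], [v_1], [v_2], [v_3], [v_4], [v_5], [v_6]
  1-simplices (21): (21 of them)
  2-simplices (14): (14 of them)

giving chain groups C_0 ≅ Z^7, C_1 ≅ Z^21, C_2 ≅ Z^14.

The boundary map ∂_1: C_1 → C_0 sends each edge [p,q] (with p < q) to q − p. For instance
  ∂[v_2,v_5] = [v_5] − [v_2].
The 7×21 boundary matrix has rank 6 and Smith normal form diag(1,1,1,1,1,1).

Boundary ∂_2: C_2 → C_1 acts by ∂[p,q,r] = [q,r] − [p,r] + [p,q]. For instance
  ∂[v_2,v_3,v_5] = [v_3,v_5] − [v_2,v_5] + [v_2,v_3],
  ∂[v_4,v_5,v_6] = [v_5,v_6] − [v_4,v_6] + [v_4,v_5].
As a 21×14 matrix over Z this has rank 13, with invariant factors (1,1,1,1,1,1,1,1,1,1,1,1,1).

Reading off H_k = ker ∂_k / im ∂_{k+1}:

  H_0: rank C_0 − rank ∂_1 = 7 − 6 = 1, and the invariant factors of ∂_1 are all 1, so H_0 ≅ Z.
  H_1: rank ker ∂_1 − rank ∂_2 = (21 − 6) − 13 = 2, and the invariant factors of ∂_2 are all 1, so H_1 ≅ Z^2.
  H_2: rank ker ∂_2 − rank ∂_3 = (14 − 13) − 0 = 1, and there is no ∂_3, so H_2 ≅ Z.

Hence the Betti numbers are b_0 = 1, b_1 = 2, b_2 = 1.

b_0 = 1, b_1 = 2, b_2 = 1.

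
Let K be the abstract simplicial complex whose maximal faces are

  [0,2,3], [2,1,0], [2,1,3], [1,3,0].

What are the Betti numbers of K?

Order the vertices as 0 < 1 < 2 < 3. Listing each simplex with vertices in this order, K has dimension 2 with simplices:

  0-simplices (4): [0], [1], [2], [3]
  1-simplices (6): [0,1], [0,2], [0,3], [1,2], [1,3], [2,3]
  2-simplices (4): [0,1,2], [0,1,3], [0,2,3], [1,2,3]

so the chain groups are C_0 ≅ Z^4, C_1 ≅ Z^6, C_2 ≅ Z^4.

Boundary ∂_1: C_1 → C_0 maps an edge to its endpoints' difference, ∂[p,q] = q − p.
As a 4×6 matrix over Z this has rank 3, with invariant factors (1,1,1).

Boundary ∂_2: C_2 → C_1 sends each 2-simplex [p,q,r] to [q,r] − [p,r] + [p,q]. For instance
  ∂[0,1,3] = [1,3] − [0,3] + [0,1],
  ∂[0,1,2] = [1,2] − [0,2] + [0,1].
This gives a 6×4 integer matrix of rank 3; reducing to Smith normal form yields diagonal entries (1,1,1).

Reading off H_k = ker ∂_k / im ∂_{k+1}:

  H_0: rank C_0 − rank ∂_1 = 4 − 3 = 1, and the invariant factors of ∂_1 are all 1, so H_0 ≅ Z.
  H_1: rank ker ∂_1 − rank ∂_2 = (6 − 3) − 3 = 0, and the invariant factors of ∂_2 are all 1, so H_1 ≅ 0.
  H_2: rank ker ∂_2 − rank ∂_3 = (4 − 3) − 0 = 1, and there is no ∂_3, so H_2 ≅ Z.

As a check, the Euler characteristic is 4 − 6 + 4 = 2, which agrees with 1 − 0 + 1 = 2.

Hence the Betti numbers are b_0 = 1, b_1 = 0, b_2 = 1.

b_0 = 1, b_1 = 0, b_2 = 1.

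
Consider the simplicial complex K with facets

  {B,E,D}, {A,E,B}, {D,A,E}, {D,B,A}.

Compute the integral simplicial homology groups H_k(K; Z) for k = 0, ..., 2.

Fix the vertex order A < B < D < E and write every simplex with vertices in increasing order. Then dim K = 2 and the simplices of K are:

  0-simplices (4): A, B, D, E
  1-simplices (6): AB, AD, AE, BD, BE, DE
  2-simplices (4): ABD, ABE, ADE, BDE

Hence C_0 ≅ Z^4, C_1 ≅ Z^6, C_2 ≅ Z^4.

∂_1: C_1 → C_0 maps an edge to its endpoints' difference, ∂[p,q] = q − p. For instance
  ∂AD = D − A.
This gives a 4×6 integer matrix of rank 3; reducing to Smith normal form yields diagonal entries (1,1,1).

Boundary ∂_2: C_2 → C_1 maps a triangle to the signed sum of its edges. For instance
  ∂ADE = DE − AE + AD,
  ∂BDE = DE − BE + BD.
As a 6×4 matrix over Z this has rank 3, with invariant factors (1,1,1).

Reading off H_k = ker ∂_k / im ∂_{k+1}:

  H_0: rank C_0 − rank ∂_1 = 4 − 3 = 1, and the invariant factors of ∂_1 are all 1, so H_0 ≅ Z.
  H_1: rank ker ∂_1 − rank ∂_2 = (6 − 3) − 3 = 0, and the invariant factors of ∂_2 are all 1, so H_1 ≅ 0.
  H_2: rank ker ∂_2 − rank ∂_3 = (4 − 3) − 0 = 1, and there is no ∂_3, so H_2 ≅ Z.

H_0 ≅ Z,  H_1 = 0,  H_2 ≅ Z.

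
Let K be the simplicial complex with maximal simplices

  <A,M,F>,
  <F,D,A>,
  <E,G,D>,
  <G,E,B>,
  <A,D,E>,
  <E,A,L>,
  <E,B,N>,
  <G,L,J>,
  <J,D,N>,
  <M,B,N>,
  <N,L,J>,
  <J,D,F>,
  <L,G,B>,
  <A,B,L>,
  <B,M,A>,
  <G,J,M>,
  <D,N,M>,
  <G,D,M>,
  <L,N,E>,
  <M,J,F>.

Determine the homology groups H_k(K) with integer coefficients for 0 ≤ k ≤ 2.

H_0 = Z,  H_1 = Z ⊕ Z/2Z,  H_2 = 0.

We work with the vertex ordering A < B < D < E < F < G < J < L < M < N. The simplices of K, each written with vertices in increasing order, are:

  0-simplices (10): A, B, D, E, F, G, J, L, M, N
  1-simplices (30): AB, AD, AE, AF, AL, AM, BE, BG, BL, BM, BN, DE, DF, DG, DJ, DM, DN, EG, EL, EN, FJ, FM, GJ, GL, GM, JL, JM, JN, LN, MN
  2-simplices (20): ABL, ABM, ADE, ADF, AEL, AFM, BEG, BEN, BGL, BMN, DEG, DFJ, DGM, DJN, DMN, ELN, FJM, GJL, GJM, JLN

Hence C_0 ≅ Z^10, C_1 ≅ Z^30, C_2 ≅ Z^20.

∂_1: C_1 → C_0 maps an edge to its endpoints' difference, ∂[p,q] = q − p.
The resulting 10×30 matrix has rank 9, and its Smith normal form has invariant factors (1,1,1,1,1,1,1,1,1).

Boundary ∂_2: C_2 → C_1 maps a triangle to the signed sum of its edges. For instance
  ∂BGL = GL − BL + BG,
  ∂GJM = JM − GM + GJ.
As a 30×20 matrix over Z this has rank 20, with invariant factors (1,1,1,1,1,1,1,1,1,1,1,1,1,1,1,1,1,1,1,2).

From H_k ≅ ker(∂_k) / im(∂_{k+1}) we obtain:

  H_0: rank C_0 − rank ∂_1 = 10 − 9 = 1, and the invariant factors of ∂_1 are all 1, so H_0 = Z.
  H_1: rank ker ∂_1 − rank ∂_2 = (30 − 9) − 20 = 1, and ∂_2 has invariant factor 2 > 1, so H_1 = Z ⊕ Z/2Z.
  H_2: rank ker ∂_2 − rank ∂_3 = (20 − 20) − 0 = 0, and there is no ∂_3, so H_2 = 0.

As a check, the Euler characteristic is 10 − 30 + 20 = 0, which agrees with 1 − 1 + 0 = 0.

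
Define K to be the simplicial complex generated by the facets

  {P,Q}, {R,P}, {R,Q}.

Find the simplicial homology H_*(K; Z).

Fix the vertex order P < Q < R and write every simplex with vertices in increasing order. Then dim K = 1 and the simplices of K are:

  0-simplices (3): P, Q, R
  1-simplices (3): PQ, PR, QR

giving chain groups C_0 ≅ Z^3, C_1 ≅ Z^3.

∂_1: C_1 → C_0 maps an edge to its endpoints' difference, ∂[p,q] = q − p. For instance
  ∂PR = R − P.
This gives a 3×3 integer matrix of rank 2; reducing to Smith normal form yields diagonal entries (1,1).

From H_k ≅ ker(∂_k) / im(∂_{k+1}) we obtain:

  H_0: rank C_0 − rank ∂_1 = 3 − 2 = 1, and the invariant factors of ∂_1 are all 1, so H_0 = Z.
  H_1: rank ker ∂_1 − rank ∂_2 = (3 − 2) − 0 = 1, and there is no ∂_2, so H_1 = Z.

(K is a triangulation of the circle S^1.)

H_0 = Z,  H_1 = Z.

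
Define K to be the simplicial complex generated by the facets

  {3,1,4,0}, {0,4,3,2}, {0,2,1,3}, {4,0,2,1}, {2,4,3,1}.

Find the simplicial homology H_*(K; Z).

Take the total order 0 < 1 < 2 < 3 < 4 on the vertex set. Then K (dimension 3) consists of the simplices:

  0-simplices (5): [0], [1], [2], [3], [4]
  1-simplices (10): [0,1], [0,2], [0,3], [0,4], [1,2], [1,3], [1,4], [2,3], [2,4], [3,4]
  2-simplices (10): [0,1,2], [0,1,3], [0,1,4], [0,2,3], [0,2,4], [0,3,4], [1,2,3], [1,2,4], [1,3,4], [2,3,4]
  3-simplices (5): [0,1,2,3], [0,1,2,4], [0,1,3,4], [0,2,3,4], [1,2,3,4]

Hence C_0 ≅ Z^5, C_1 ≅ Z^10, C_2 ≅ Z^10, C_3 ≅ Z^5.

Boundary ∂_1: C_1 → C_0 is given by ∂[p,q] = [q] − [p]. For instance
  ∂[1,4] = [4] − [1].
The resulting 5×10 matrix has rank 4, and its Smith normal form has invariant factors (1,1,1,1).

The boundary map ∂_2: C_2 → C_1 sends each 2-simplex [p,q,r] to [q,r] − [p,r] + [p,q]. For instance
  ∂[2,3,4] = [3,4] − [2,4] + [2,3],
  ∂[0,2,3] = [2,3] − [0,3] + [0,2].
The 10×10 boundary matrix has rank 6 and Smith normal form diag(1,1,1,1,1,1).

Boundary ∂_3: C_3 → C_2 sends each 3-simplex σ to the alternating sum Σ_i (−1)^i (σ with its i-th vertex removed). For instance
  ∂[1,2,3,4] = [2,3,4] − [1,3,4] + [1,2,4] − [1,2,3],
  ∂[0,2,3,4] = [2,3,4] − [0,3,4] + [0,2,4] − [0,2,3].
As a 10×5 matrix over Z this has rank 4, with invariant factors (1,1,1,1).

From H_k ≅ ker(∂_k) / im(∂_{k+1}) we obtain:

  H_0: rank C_0 − rank ∂_1 = 5 − 4 = 1, and the invariant factors of ∂_1 are all 1, so H_0 ≅ Z.
  H_1: rank ker ∂_1 − rank ∂_2 = (10 − 4) − 6 = 0, and the invariant factors of ∂_2 are all 1, so H_1 ≅ 0.
  H_2: rank ker ∂_2 − rank ∂_3 = (10 − 6) − 4 = 0, and the invariant factors of ∂_3 are all 1, so H_2 ≅ 0.
  H_3: rank ker ∂_3 − rank ∂_4 = (5 − 4) − 0 = 1, and there is no ∂_4, so H_3 ≅ Z.

H_0 = Z,  H_1 = 0,  H_2 = 0,  H_3 = Z.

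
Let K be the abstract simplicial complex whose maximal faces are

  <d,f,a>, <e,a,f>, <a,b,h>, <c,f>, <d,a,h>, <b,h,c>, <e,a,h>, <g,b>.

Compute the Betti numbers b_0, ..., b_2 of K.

b_0 = 1, b_1 = 1, b_2 = 0.

Fix the vertex order a < b < c < d < e < f < g < h and write every simplex with vertices in increasing order. Then dim K = 2 and the simplices of K are:

  0-simplices (8): a, b, c, d, e, f, g, h
  1-simplices (14): ab, ad, ae, af, ah, bc, bg, bh, cf, ch, df, dh, ef, eh
  2-simplices (6): abh, adf, adh, aef, aeh, bch

Hence C_0 ≅ Z^8, C_1 ≅ Z^14, C_2 ≅ Z^6.

The boundary map ∂_1: C_1 → C_0 is given by ∂[p,q] = [q] − [p]. For instance
  ∂ch = h − c.
As a 8×14 matrix over Z this has rank 7, with invariant factors (1,1,1,1,1,1,1).

The boundary map ∂_2: C_2 → C_1 sends each 2-simplex [p,q,r] to [q,r] − [p,r] + [p,q]. For instance
  ∂abh = bh − ah + ab,
  ∂bch = ch − bh + bc.
This gives a 14×6 integer matrix of rank 6; reducing to Smith normal form yields diagonal entries (1,1,1,1,1,1).

Reading off H_k = ker ∂_k / im ∂_{k+1}:

  H_0: rank C_0 − rank ∂_1 = 8 − 7 = 1, and the invariant factors of ∂_1 are all 1, so H_0 = Z.
  H_1: rank ker ∂_1 − rank ∂_2 = (14 − 7) − 6 = 1, and the invariant factors of ∂_2 are all 1, so H_1 = Z.
  H_2: rank ker ∂_2 − rank ∂_3 = (6 − 6) − 0 = 0, and there is no ∂_3, so H_2 = 0.

Hence the Betti numbers are b_0 = 1, b_1 = 1, b_2 = 0.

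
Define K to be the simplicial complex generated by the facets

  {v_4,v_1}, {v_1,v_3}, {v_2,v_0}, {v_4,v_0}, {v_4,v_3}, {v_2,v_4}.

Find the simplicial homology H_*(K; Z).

Take the total order v_0 < v_1 < v_2 < v_3 < v_4 on the vertex set. Then K (dimension 1) consists of the simplices:

  0-simplices (5): [v_0], [v_1], [v_2], [v_3], [v_4]
  1-simplices (6): [v_0,v_2], [v_0,v_4], [v_1,v_3], [v_1,v_4], [v_2,v_4], [v_3,v_4]

so the chain groups are C_0 ≅ Z^5, C_1 ≅ Z^6.

∂_1: C_1 → C_0 maps an edge to its endpoints' difference, ∂[p,q] = q − p.
The resulting 5×6 matrix has rank 4, and its Smith normal form has invariant factors (1,1,1,1).

Now H_k = ker ∂_k / im ∂_{k+1}, so:

  H_0: rank C_0 − rank ∂_1 = 5 − 4 = 1, and the invariant factors of ∂_1 are all 1, so H_0 = Z.
  H_1: rank ker ∂_1 − rank ∂_2 = (6 − 4) − 0 = 2, and there is no ∂_2, so H_1 = Z^2.

(K is a triangulation of a wedge of 2 circles.)

H_0 ≅ Z,  H_1 ≅ Z^2.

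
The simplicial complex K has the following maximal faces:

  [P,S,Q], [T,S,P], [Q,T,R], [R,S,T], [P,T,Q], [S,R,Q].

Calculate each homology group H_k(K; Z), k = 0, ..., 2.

We work with the vertex ordering P < Q < R < S < T. The simplices of K, each written with vertices in increasing order, are:

  0-simplices (5): P, Q, R, S, T
  1-simplices (9): PQ, PS, PT, QR, QS, QT, RS, RT, ST
  2-simplices (6): PQS, PQT, PST, QRS, QRT, RST

Hence C_0 ≅ Z^5, C_1 ≅ Z^9, C_2 ≅ Z^6.

Boundary ∂_1: C_1 → C_0 is given by ∂[p,q] = [q] − [p].
This gives a 5×9 integer matrix of rank 4; reducing to Smith normal form yields diagonal entries (1,1,1,1).

Boundary ∂_2: C_2 → C_1 acts by ∂[p,q,r] = [q,r] − [p,r] + [p,q]. For instance
  ∂PQT = QT − PT + PQ,
  ∂PQS = QS − PS + PQ.
This gives a 9×6 integer matrix of rank 5; reducing to Smith normal form yields diagonal entries (1,1,1,1,1).

Now H_k = ker ∂_k / im ∂_{k+1}, so:

  H_0: rank C_0 − rank ∂_1 = 5 − 4 = 1, and the invariant factors of ∂_1 are all 1, so H_0 ≅ Z.
  H_1: rank ker ∂_1 − rank ∂_2 = (9 − 4) − 5 = 0, and the invariant factors of ∂_2 are all 1, so H_1 ≅ 0.
  H_2: rank ker ∂_2 − rank ∂_3 = (6 − 5) − 0 = 1, and there is no ∂_3, so H_2 ≅ Z.

(K is a triangulation of the 2-sphere S^2.)

H_0 = Z,  H_1 = 0,  H_2 = Z.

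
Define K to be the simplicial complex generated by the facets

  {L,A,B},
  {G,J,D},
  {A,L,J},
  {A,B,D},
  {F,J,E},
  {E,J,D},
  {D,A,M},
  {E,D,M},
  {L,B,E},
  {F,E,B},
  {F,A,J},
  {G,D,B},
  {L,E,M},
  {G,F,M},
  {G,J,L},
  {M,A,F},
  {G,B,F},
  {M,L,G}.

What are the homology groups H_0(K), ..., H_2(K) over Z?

Fix the vertex order A < B < D < E < F < G < J < L < M and write every simplex with vertices in increasing order. Then dim K = 2 and the simplices of K are:

  0-simplices (9): A, B, D, E, F, G, J, L, M
  1-simplices (27): AB, AD, AF, AJ, AL, AM, BD, BE, BF, BG, BL, DE, DG, DJ, DM, EF, EJ, EL, EM, FG, FJ, FM, GJ, GL, GM, JL, LM
  2-simplices (18): ABD, ABL, ADM, AFJ, AFM, AJL, BDG, BEF, BEL, BFG, DEJ, DEM, DGJ, EFJ, ELM, FGM, GJL, GLM

giving chain groups C_0 ≅ Z^9, C_1 ≅ Z^27, C_2 ≅ Z^18.

Boundary ∂_1: C_1 → C_0 sends each edge [p,q] (with p < q) to q − p. For instance
  ∂FJ = J − F.
The 9×27 boundary matrix has rank 8 and Smith normal form diag(1,1,1,1,1,1,1,1).

∂_2: C_2 → C_1 acts by ∂[p,q,r] = [q,r] − [p,r] + [p,q]. For instance
  ∂BFG = FG − BG + BF,
  ∂DGJ = GJ − DJ + DG.
The 27×18 boundary matrix has rank 17 and Smith normal form diag(1,1,1,1,1,1,1,1,1,1,1,1,1,1,1,1,1).

Now H_k = ker ∂_k / im ∂_{k+1}, so:

  H_0: rank C_0 − rank ∂_1 = 9 − 8 = 1, and the invariant factors of ∂_1 are all 1, so H_0 = Z.
  H_1: rank ker ∂_1 − rank ∂_2 = (27 − 8) − 17 = 2, and the invariant factors of ∂_2 are all 1, so H_1 = Z^2.
  H_2: rank ker ∂_2 − rank ∂_3 = (18 − 17) − 0 = 1, and there is no ∂_3, so H_2 = Z.

H_0 = Z,  H_1 = Z^2,  H_2 = Z.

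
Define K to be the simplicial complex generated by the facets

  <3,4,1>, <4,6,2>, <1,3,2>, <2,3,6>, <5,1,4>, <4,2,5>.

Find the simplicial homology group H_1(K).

We work with the vertex ordering 1 < 2 < 3 < 4 < 5 < 6. The simplices of K, each written with vertices in increasing order, are:

  0-simplices (6): [1], [2], [3], [4], [5], [6]
  1-simplices (12): [1,2], [1,3], [1,4], [1,5], [2,3], [2,4], [2,5], [2,6], [3,4], [3,6], [4,5], [4,6]
  2-simplices (6): [1,2,3], [1,3,4], [1,4,5], [2,3,6], [2,4,5], [2,4,6]

giving chain groups C_0 ≅ Z^6, C_1 ≅ Z^12, C_2 ≅ Z^6.

∂_1: C_1 → C_0 maps an edge to its endpoints' difference, ∂[p,q] = q − p. For instance
  ∂[2,5] = [5] − [2].
The resulting 6×12 matrix has rank 5, and its Smith normal form has invariant factors (1,1,1,1,1).

The boundary map ∂_2: C_2 → C_1 acts by ∂[p,q,r] = [q,r] − [p,r] + [p,q]. For instance
  ∂[1,2,3] = [2,3] − [1,3] + [1,2],
  ∂[1,3,4] = [3,4] − [1,4] + [1,3].
The resulting 12×6 matrix has rank 6, and its Smith normal form has invariant factors (1,1,1,1,1,1).

Now H_k = ker ∂_k / im ∂_{k+1}, so:

  H_1: rank ker ∂_1 − rank ∂_2 = (12 − 5) − 6 = 1, and the invariant factors of ∂_2 are all 1, so H_1 ≅ Z.

(K is a triangulation of the cylinder S^1 x I.)

H_1 ≅ Z.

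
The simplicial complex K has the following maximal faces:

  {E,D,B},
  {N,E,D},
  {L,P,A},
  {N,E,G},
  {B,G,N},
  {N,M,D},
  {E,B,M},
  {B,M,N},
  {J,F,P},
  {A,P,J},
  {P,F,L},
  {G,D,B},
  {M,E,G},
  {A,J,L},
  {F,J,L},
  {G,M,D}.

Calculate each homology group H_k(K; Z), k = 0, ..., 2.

H_0 = Z^2,  H_1 = Z/2,  H_2 = Z.

K has 11 vertices, 24 edges, 16 triangles.
rank ∂_0 = 0, rank ∂_1 = 9 ⇒ b_0 = 11 − 0 − 9 = 2; all invariant factors of ∂_1 are 1 so no torsion. So H_0 = Z^2.
rank ∂_1 = 9, rank ∂_2 = 15 ⇒ b_1 = 24 − 9 − 15 = 0; ∂_2 has invariant factor(s) [2] giving torsion. So H_1 = Z/2.
rank ∂_2 = 15, rank ∂_3 = 0 ⇒ b_2 = 16 − 15 − 0 = 1. So H_2 = Z.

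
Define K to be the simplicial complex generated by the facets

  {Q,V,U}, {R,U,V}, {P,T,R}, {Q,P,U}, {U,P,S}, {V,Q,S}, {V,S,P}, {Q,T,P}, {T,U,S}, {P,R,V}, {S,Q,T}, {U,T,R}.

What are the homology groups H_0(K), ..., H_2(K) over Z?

Take the total order P < Q < R < S < T < U < V on the vertex set. Then K (dimension 2) consists of the simplices:

  0-simplices (7): P, Q, R, S, T, U, V
  1-simplices (18): PQ, PR, PS, PT, PU, PV, QS, QT, QU, QV, RT, RU, RV, ST, SU, SV, TU, UV
  2-simplices (12): PQT, PQU, PRT, PRV, PSU, PSV, QST, QSV, QUV, RTU, RUV, STU

so the chain groups are C_0 ≅ Z^7, C_1 ≅ Z^18, C_2 ≅ Z^12.

The boundary map ∂_1: C_1 → C_0 is given by ∂[p,q] = [q] − [p].
This gives a 7×18 integer matrix of rank 6; reducing to Smith normal form yields diagonal entries (1,1,1,1,1,1).

Boundary ∂_2: C_2 → C_1 sends each 2-simplex [p,q,r] to [q,r] − [p,r] + [p,q]. For instance
  ∂RTU = TU − RU + RT,
  ∂PQU = QU − PU + PQ.
The resulting 18×12 matrix has rank 12, and its Smith normal form has invariant factors (1,1,1,1,1,1,1,1,1,1,1,2).

Reading off H_k = ker ∂_k / im ∂_{k+1}:

  H_0: rank C_0 − rank ∂_1 = 7 − 6 = 1, and the invariant factors of ∂_1 are all 1, so H_0 = Z.
  H_1: rank ker ∂_1 − rank ∂_2 = (18 − 6) − 12 = 0, and ∂_2 has invariant factor 2 > 1, so H_1 = Z_2.
  H_2: rank ker ∂_2 − rank ∂_3 = (12 − 12) − 0 = 0, and there is no ∂_3, so H_2 = 0.

As a check, the Euler characteristic is 7 − 18 + 12 = 1, which agrees with 1 − 0 + 0 = 1.

H_0 = Z,  H_1 = Z_2,  H_2 = 0.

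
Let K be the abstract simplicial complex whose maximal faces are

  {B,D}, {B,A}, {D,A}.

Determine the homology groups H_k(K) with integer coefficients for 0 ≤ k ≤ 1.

We work with the vertex ordering A < B < D. The simplices of K, each written with vertices in increasing order, are:

  0-simplices (3): A, B, D
  1-simplices (3): AB, AD, BD

giving chain groups C_0 ≅ Z^3, C_1 ≅ Z^3.

Boundary ∂_1: C_1 → C_0 maps an edge to its endpoints' difference, ∂[p,q] = q − p.
The resulting 3×3 matrix has rank 2, and its Smith normal form has invariant factors (1,1).

Now H_k = ker ∂_k / im ∂_{k+1}, so:

  H_0: rank C_0 − rank ∂_1 = 3 − 2 = 1, and the invariant factors of ∂_1 are all 1, so H_0 ≅ Z.
  H_1: rank ker ∂_1 − rank ∂_2 = (3 − 2) − 0 = 1, and there is no ∂_2, so H_1 ≅ Z.

(K is a triangulation of the circle S^1.)

H_0 ≅ Z,  H_1 ≅ Z.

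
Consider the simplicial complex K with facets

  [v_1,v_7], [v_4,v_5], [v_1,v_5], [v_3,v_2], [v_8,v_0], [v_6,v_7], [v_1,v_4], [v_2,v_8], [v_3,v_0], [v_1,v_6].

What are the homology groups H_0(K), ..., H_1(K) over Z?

H_0 ≅ Z^2,  H_1 ≅ Z^3.

Order the vertices as v_0 < v_1 < v_2 < v_3 < v_4 < v_5 < v_6 < v_7 < v_8. Listing each simplex with vertices in this order, K has dimension 1 with simplices:

  0-simplices (9): [v_0], [v_1], [v_2], [v_3], [v_4], [v_5], [v_6], [v_7], [v_8]
  1-simplices (10): [v_0,v_3], [v_0,v_8], [v_1,v_4], [v_1,v_5], [v_1,v_6], [v_1,v_7], [v_2,v_3], [v_2,v_8], [v_4,v_5], [v_6,v_7]

Hence C_0 ≅ Z^9, C_1 ≅ Z^10.

The boundary map ∂_1: C_1 → C_0 maps an edge to its endpoints' difference, ∂[p,q] = q − p.
The resulting 9×10 matrix has rank 7, and its Smith normal form has invariant factors (1,1,1,1,1,1,1).

Computing H_k = (kernel of ∂_k) / (image of ∂_{k+1}):

  H_0: rank C_0 − rank ∂_1 = 9 − 7 = 2, and the invariant factors of ∂_1 are all 1, so H_0 = Z^2.
  H_1: rank ker ∂_1 − rank ∂_2 = (10 − 7) − 0 = 3, and there is no ∂_2, so H_1 = Z^3.

As a check, the Euler characteristic is 9 − 10 = -1, which agrees with 2 − 3 = -1.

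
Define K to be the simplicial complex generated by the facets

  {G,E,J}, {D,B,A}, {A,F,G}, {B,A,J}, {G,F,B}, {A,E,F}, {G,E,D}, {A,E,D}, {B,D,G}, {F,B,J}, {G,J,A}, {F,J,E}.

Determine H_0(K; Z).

H_0 = Z.

Take the total order A < B < D < E < F < G < J on the vertex set. Then K (dimension 2) consists of the simplices:

  0-simplices (7): A, B, D, E, F, G, J
  1-simplices (18): AB, AD, AE, AF, AG, AJ, BD, BF, BG, BJ, DE, DG, EF, EG, EJ, FG, FJ, GJ
  2-simplices (12): ABD, ABJ, ADE, AEF, AFG, AGJ, BDG, BFG, BFJ, DEG, EFJ, EGJ

so the chain groups are C_0 ≅ Z^7, C_1 ≅ Z^18, C_2 ≅ Z^12.

∂_1: C_1 → C_0 maps an edge to its endpoints' difference, ∂[p,q] = q − p. For instance
  ∂AE = E − A.
This gives a 7×18 integer matrix of rank 6; reducing to Smith normal form yields diagonal entries (1,1,1,1,1,1).

The boundary map ∂_2: C_2 → C_1 sends each 2-simplex [p,q,r] to [q,r] − [p,r] + [p,q]. For instance
  ∂BDG = DG − BG + BD,
  ∂EGJ = GJ − EJ + EG.
The resulting 18×12 matrix has rank 12, and its Smith normal form has invariant factors (1,1,1,1,1,1,1,1,1,1,1,2).

Now H_k = ker ∂_k / im ∂_{k+1}, so:

  H_0: rank C_0 − rank ∂_1 = 7 − 6 = 1, and the invariant factors of ∂_1 are all 1, so H_0 ≅ Z.

(K is a triangulation of the real projective plane RP^2.)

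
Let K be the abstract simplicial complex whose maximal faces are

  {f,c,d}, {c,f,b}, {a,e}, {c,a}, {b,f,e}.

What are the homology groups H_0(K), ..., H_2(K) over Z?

Take the total order a < b < c < d < e < f on the vertex set. Then K (dimension 2) consists of the simplices:

  0-simplices (6): a, b, c, d, e, f
  1-simplices (9): ac, ae, bc, be, bf, cd, cf, df, ef
  2-simplices (3): bcf, bef, cdf

Hence C_0 ≅ Z^6, C_1 ≅ Z^9, C_2 ≅ Z^3.

Boundary ∂_1: C_1 → C_0 is given by ∂[p,q] = [q] − [p]. For instance
  ∂ef = f − e.
The 6×9 boundary matrix has rank 5 and Smith normal form diag(1,1,1,1,1).

Boundary ∂_2: C_2 → C_1 maps a triangle to the signed sum of its edges. For instance
  ∂bef = ef − bf + be,
  ∂cdf = df − cf + cd.
This gives a 9×3 integer matrix of rank 3; reducing to Smith normal form yields diagonal entries (1,1,1).

Reading off H_k = ker ∂_k / im ∂_{k+1}:

  H_0: rank C_0 − rank ∂_1 = 6 − 5 = 1, and the invariant factors of ∂_1 are all 1, so H_0 = Z.
  H_1: rank ker ∂_1 − rank ∂_2 = (9 − 5) − 3 = 1, and the invariant factors of ∂_2 are all 1, so H_1 = Z.
  H_2: rank ker ∂_2 − rank ∂_3 = (3 − 3) − 0 = 0, and there is no ∂_3, so H_2 = 0.

H_0 = Z,  H_1 = Z,  H_2 = 0.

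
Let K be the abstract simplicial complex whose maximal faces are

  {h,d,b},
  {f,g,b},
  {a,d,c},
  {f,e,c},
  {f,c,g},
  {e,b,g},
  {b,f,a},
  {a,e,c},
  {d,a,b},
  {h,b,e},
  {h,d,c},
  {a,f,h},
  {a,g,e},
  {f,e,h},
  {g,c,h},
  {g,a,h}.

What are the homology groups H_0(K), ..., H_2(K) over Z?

We work with the vertex ordering a < b < c < d < e < f < g < h. The simplices of K, each written with vertices in increasing order, are:

  0-simplices (8): a, b, c, d, e, f, g, h
  1-simplices (24): ab, ac, ad, ae, af, ag, ah, bd, be, bf, bg, bh, cd, ce, cf, cg, ch, dh, ef, eg, eh, fg, fh, gh
  2-simplices (16): abd, abf, acd, ace, aeg, afh, agh, bdh, beg, beh, bfg, cdh, cef, cfg, cgh, efh

Hence C_0 ≅ Z^8, C_1 ≅ Z^24, C_2 ≅ Z^16.

∂_1: C_1 → C_0 sends each edge [p,q] (with p < q) to q − p. For instance
  ∂ce = e − c.
The 8×24 boundary matrix has rank 7 and Smith normal form diag(1,1,1,1,1,1,1).

The boundary map ∂_2: C_2 → C_1 sends each 2-simplex [p,q,r] to [q,r] − [p,r] + [p,q]. For instance
  ∂bfg = fg − bg + bf,
  ∂beh = eh − bh + be.
The resulting 24×16 matrix has rank 15, and its Smith normal form has invariant factors (1,1,1,1,1,1,1,1,1,1,1,1,1,1,1).

Now H_k = ker ∂_k / im ∂_{k+1}, so:

  H_0: rank C_0 − rank ∂_1 = 8 − 7 = 1, and the invariant factors of ∂_1 are all 1, so H_0 = Z.
  H_1: rank ker ∂_1 − rank ∂_2 = (24 − 7) − 15 = 2, and the invariant factors of ∂_2 are all 1, so H_1 = Z^2.
  H_2: rank ker ∂_2 − rank ∂_3 = (16 − 15) − 0 = 1, and there is no ∂_3, so H_2 = Z.

As a check, the Euler characteristic is 8 − 24 + 16 = 0, which agrees with 1 − 2 + 1 = 0.

H_0 = Z,  H_1 = Z^2,  H_2 = Z.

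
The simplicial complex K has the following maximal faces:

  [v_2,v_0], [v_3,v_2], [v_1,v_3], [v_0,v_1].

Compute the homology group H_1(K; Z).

Order the vertices as v_0 < v_1 < v_2 < v_3. Listing each simplex with vertices in this order, K has dimension 1 with simplices:

  0-simplices (4): [v_0], [v_1], [v_2], [v_3]
  1-simplices (4): [v_0,v_1], [v_0,v_2], [v_1,v_3], [v_2,v_3]

giving chain groups C_0 ≅ Z^4, C_1 ≅ Z^4.

∂_1: C_1 → C_0 is given by ∂[p,q] = [q] − [p]. For instance
  ∂[v_1,v_3] = [v_3] − [v_1].
The resulting 4×4 matrix has rank 3, and its Smith normal form has invariant factors (1,1,1).

From H_k ≅ ker(∂_k) / im(∂_{k+1}) we obtain:

  H_1: rank ker ∂_1 − rank ∂_2 = (4 − 3) − 0 = 1, and there is no ∂_2, so H_1 ≅ Z.

H_1 ≅ Z.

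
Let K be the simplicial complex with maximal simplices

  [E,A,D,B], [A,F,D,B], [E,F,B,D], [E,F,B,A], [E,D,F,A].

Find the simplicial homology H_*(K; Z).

We work with the vertex ordering A < B < D < E < F. The simplices of K, each written with vertices in increasing order, are:

  0-simplices (5): A, B, D, E, F
  1-simplices (10): AB, AD, AE, AF, BD, BE, BF, DE, DF, EF
  2-simplices (10): ABD, ABE, ABF, ADE, ADF, AEF, BDE, BDF, BEF, DEF
  3-simplices (5): ABDE, ABDF, ABEF, ADEF, BDEF

Hence C_0 ≅ Z^5, C_1 ≅ Z^10, C_2 ≅ Z^10, C_3 ≅ Z^5.

∂_1: C_1 → C_0 maps an edge to its endpoints' difference, ∂[p,q] = q − p.
This gives a 5×10 integer matrix of rank 4; reducing to Smith normal form yields diagonal entries (1,1,1,1).

The boundary map ∂_2: C_2 → C_1 maps a triangle to the signed sum of its edges. For instance
  ∂ADE = DE − AE + AD,
  ∂BDF = DF − BF + BD.
This gives a 10×10 integer matrix of rank 6; reducing to Smith normal form yields diagonal entries (1,1,1,1,1,1).

The boundary map ∂_3: C_3 → C_2 sends each 3-simplex σ to the alternating sum Σ_i (−1)^i (σ with its i-th vertex removed). For instance
  ∂ADEF = DEF − AEF + ADF − ADE,
  ∂ABDF = BDF − ADF + ABF − ABD.
This gives a 10×5 integer matrix of rank 4; reducing to Smith normal form yields diagonal entries (1,1,1,1).

Reading off H_k = ker ∂_k / im ∂_{k+1}:

  H_0: rank C_0 − rank ∂_1 = 5 − 4 = 1, and the invariant factors of ∂_1 are all 1, so H_0 = Z.
  H_1: rank ker ∂_1 − rank ∂_2 = (10 − 4) − 6 = 0, and the invariant factors of ∂_2 are all 1, so H_1 = 0.
  H_2: rank ker ∂_2 − rank ∂_3 = (10 − 6) − 4 = 0, and the invariant factors of ∂_3 are all 1, so H_2 = 0.
  H_3: rank ker ∂_3 − rank ∂_4 = (5 − 4) − 0 = 1, and there is no ∂_4, so H_3 = Z.

H_0 = Z,  H_1 = 0,  H_2 = 0,  H_3 = Z.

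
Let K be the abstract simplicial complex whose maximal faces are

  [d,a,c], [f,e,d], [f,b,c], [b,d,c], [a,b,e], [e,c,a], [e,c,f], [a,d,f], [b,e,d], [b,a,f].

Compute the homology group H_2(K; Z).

H_2 ≅ 0.

Fix the vertex order a < b < c < d < e < f and write every simplex with vertices in increasing order. Then dim K = 2 and the simplices of K are:

  0-simplices (6): a, b, c, d, e, f
  1-simplices (15): ab, ac, ad, ae, af, bc, bd, be, bf, cd, ce, cf, de, df, ef
  2-simplices (10): abe, abf, acd, ace, adf, bcd, bcf, bde, cef, def

so the chain groups are C_0 ≅ Z^6, C_1 ≅ Z^15, C_2 ≅ Z^10.

∂_1: C_1 → C_0 sends each edge [p,q] (with p < q) to q − p. For instance
  ∂ab = b − a.
This gives a 6×15 integer matrix of rank 5; reducing to Smith normal form yields diagonal entries (1,1,1,1,1).

The boundary map ∂_2: C_2 → C_1 sends each 2-simplex [p,q,r] to [q,r] − [p,r] + [p,q]. For instance
  ∂bcf = cf − bf + bc,
  ∂adf = df − af + ad.
The resulting 15×10 matrix has rank 10, and its Smith normal form has invariant factors (1,1,1,1,1,1,1,1,1,2).

Now H_k = ker ∂_k / im ∂_{k+1}, so:

  H_2: rank ker ∂_2 − rank ∂_3 = (10 − 10) − 0 = 0, and there is no ∂_3, so H_2 = 0.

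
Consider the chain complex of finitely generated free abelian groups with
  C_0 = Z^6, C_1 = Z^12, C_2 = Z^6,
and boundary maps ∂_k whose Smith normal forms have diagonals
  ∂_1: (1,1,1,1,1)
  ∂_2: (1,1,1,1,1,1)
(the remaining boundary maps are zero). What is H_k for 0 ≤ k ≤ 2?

H_0 = Z,  H_1 = Z,  H_2 = 0.

H_0: b_0 = 6 − 0 − 5 = 1; torsion from ∂_1 factors > 1: none. So H_0 = Z.
H_1: b_1 = 12 − 5 − 6 = 1; torsion from ∂_2 factors > 1: none. So H_1 = Z.
H_2: b_2 = 6 − 6 − 0 = 0; torsion from ∂_3 factors > 1: none. So H_2 = 0.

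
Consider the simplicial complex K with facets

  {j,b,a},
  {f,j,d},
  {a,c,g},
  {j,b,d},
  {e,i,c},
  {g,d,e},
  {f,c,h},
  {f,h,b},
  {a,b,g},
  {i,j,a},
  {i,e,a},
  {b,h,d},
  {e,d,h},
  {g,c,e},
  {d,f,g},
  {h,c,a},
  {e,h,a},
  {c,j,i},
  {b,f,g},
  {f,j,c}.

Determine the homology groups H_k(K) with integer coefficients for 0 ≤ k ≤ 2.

H_0 = Z,  H_1 = Z × Z/2,  H_2 = 0.

Order the vertices as a < b < c < d < e < f < g < h < i < j. Listing each simplex with vertices in this order, K has dimension 2 with simplices:

  0-simplices (10): a, b, c, d, e, f, g, h, i, j
  1-simplices (30): ab, ac, ae, ag, ah, ai, aj, bd, bf, bg, bh, bj, ce, cf, cg, ch, ci, cj, de, df, dg, dh, dj, eg, eh, ei, fg, fh, fj, ij
  2-simplices (20): abg, abj, acg, ach, aeh, aei, aij, bdh, bdj, bfg, bfh, ceg, cei, cfh, cfj, cij, deg, deh, dfg, dfj

giving chain groups C_0 ≅ Z^10, C_1 ≅ Z^30, C_2 ≅ Z^20.

∂_1: C_1 → C_0 is given by ∂[p,q] = [q] − [p].
This gives a 10×30 integer matrix of rank 9; reducing to Smith normal form yields diagonal entries (1,1,1,1,1,1,1,1,1).

∂_2: C_2 → C_1 sends each 2-simplex [p,q,r] to [q,r] − [p,r] + [p,q]. For instance
  ∂aei = ei − ai + ae,
  ∂dfj = fj − dj + df.
The resulting 30×20 matrix has rank 20, and its Smith normal form has invariant factors (1,1,1,1,1,1,1,1,1,1,1,1,1,1,1,1,1,1,1,2).

Now H_k = ker ∂_k / im ∂_{k+1}, so:

  H_0: rank C_0 − rank ∂_1 = 10 − 9 = 1, and the invariant factors of ∂_1 are all 1, so H_0 ≅ Z.
  H_1: rank ker ∂_1 − rank ∂_2 = (30 − 9) − 20 = 1, and ∂_2 has invariant factor 2 > 1, so H_1 ≅ Z × Z/2.
  H_2: rank ker ∂_2 − rank ∂_3 = (20 − 20) − 0 = 0, and there is no ∂_3, so H_2 ≅ 0.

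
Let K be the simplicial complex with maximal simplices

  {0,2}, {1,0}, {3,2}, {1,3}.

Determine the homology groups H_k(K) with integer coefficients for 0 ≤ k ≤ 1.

K has 4 vertices, 4 edges.
rank ∂_0 = 0, rank ∂_1 = 3 ⇒ b_0 = 4 − 0 − 3 = 1; all invariant factors of ∂_1 are 1 so no torsion. So H_0 = Z.
rank ∂_1 = 3, rank ∂_2 = 0 ⇒ b_1 = 4 − 3 − 0 = 1. So H_1 = Z.

H_0 ≅ Z,  H_1 ≅ Z.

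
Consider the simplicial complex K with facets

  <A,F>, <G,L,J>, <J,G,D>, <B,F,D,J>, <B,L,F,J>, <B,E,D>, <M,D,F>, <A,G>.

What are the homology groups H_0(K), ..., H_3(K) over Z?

H_0 ≅ Z,  H_1 ≅ Z,  H_2 = 0,  H_3 = 0.

Order the vertices as A < B < D < E < F < G < J < L < M. Listing each simplex with vertices in this order, K has dimension 3 with simplices:

  0-simplices (9): A, B, D, E, F, G, J, L, M
  1-simplices (18): AF, AG, BD, BE, BF, BJ, BL, DE, DF, DG, DJ, DM, FJ, FL, FM, GJ, GL, JL
  2-simplices (11): BDE, BDF, BDJ, BFJ, BFL, BJL, DFJ, DFM, DGJ, FJL, GJL
  3-simplices (2): BDFJ, BFJL

Hence C_0 ≅ Z^9, C_1 ≅ Z^18, C_2 ≅ Z^11, C_3 ≅ Z^2.

∂_1: C_1 → C_0 maps an edge to its endpoints' difference, ∂[p,q] = q − p. For instance
  ∂BJ = J − B.
This gives a 9×18 integer matrix of rank 8; reducing to Smith normal form yields diagonal entries (1,1,1,1,1,1,1,1).

The boundary map ∂_2: C_2 → C_1 acts by ∂[p,q,r] = [q,r] − [p,r] + [p,q]. For instance
  ∂BDE = DE − BE + BD,
  ∂BJL = JL − BL + BJ.
This gives a 18×11 integer matrix of rank 9; reducing to Smith normal form yields diagonal entries (1,1,1,1,1,1,1,1,1).

Boundary ∂_3: C_3 → C_2 sends each 3-simplex σ to the alternating sum Σ_i (−1)^i (σ with its i-th vertex removed). For instance
  ∂BFJL = FJL − BJL + BFL − BFJ,
  ∂BDFJ = DFJ − BFJ + BDJ − BDF.
As a 11×2 matrix over Z this has rank 2, with invariant factors (1,1).

From H_k ≅ ker(∂_k) / im(∂_{k+1}) we obtain:

  H_0: rank C_0 − rank ∂_1 = 9 − 8 = 1, and the invariant factors of ∂_1 are all 1, so H_0 ≅ Z.
  H_1: rank ker ∂_1 − rank ∂_2 = (18 − 8) − 9 = 1, and the invariant factors of ∂_2 are all 1, so H_1 ≅ Z.
  H_2: rank ker ∂_2 − rank ∂_3 = (11 − 9) − 2 = 0, and the invariant factors of ∂_3 are all 1, so H_2 ≅ 0.
  H_3: rank ker ∂_3 − rank ∂_4 = (2 − 2) − 0 = 0, and there is no ∂_4, so H_3 ≅ 0.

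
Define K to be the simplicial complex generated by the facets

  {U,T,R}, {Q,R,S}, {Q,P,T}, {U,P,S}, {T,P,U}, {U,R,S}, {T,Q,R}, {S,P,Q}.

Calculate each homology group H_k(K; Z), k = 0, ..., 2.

K has 6 vertices, 12 edges, 8 triangles.
rank ∂_0 = 0, rank ∂_1 = 5 ⇒ b_0 = 6 − 0 − 5 = 1; all invariant factors of ∂_1 are 1 so no torsion. So H_0 ≅ Z.
rank ∂_1 = 5, rank ∂_2 = 7 ⇒ b_1 = 12 − 5 − 7 = 0; all invariant factors of ∂_2 are 1 so no torsion. So H_1 ≅ 0.
rank ∂_2 = 7, rank ∂_3 = 0 ⇒ b_2 = 8 − 7 − 0 = 1. So H_2 ≅ Z.

H_0 = Z,  H_1 = 0,  H_2 = Z.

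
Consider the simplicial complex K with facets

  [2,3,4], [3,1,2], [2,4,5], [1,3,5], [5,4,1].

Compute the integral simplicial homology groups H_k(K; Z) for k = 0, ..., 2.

K has 5 vertices, 10 edges, 5 triangles.
rank ∂_0 = 0, rank ∂_1 = 4 ⇒ b_0 = 5 − 0 − 4 = 1; all invariant factors of ∂_1 are 1 so no torsion. So H_0 = Z.
rank ∂_1 = 4, rank ∂_2 = 5 ⇒ b_1 = 10 − 4 − 5 = 1; all invariant factors of ∂_2 are 1 so no torsion. So H_1 = Z.
rank ∂_2 = 5, rank ∂_3 = 0 ⇒ b_2 = 5 − 5 − 0 = 0. So H_2 = 0.

H_0 ≅ Z,  H_1 ≅ Z,  H_2 = 0.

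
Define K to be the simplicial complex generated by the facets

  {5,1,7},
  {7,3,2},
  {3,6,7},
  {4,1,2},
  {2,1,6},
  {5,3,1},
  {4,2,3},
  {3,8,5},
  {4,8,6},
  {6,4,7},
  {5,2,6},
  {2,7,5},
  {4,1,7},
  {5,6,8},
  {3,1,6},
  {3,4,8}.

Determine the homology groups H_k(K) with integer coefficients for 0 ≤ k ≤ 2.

H_0 = Z,  H_1 = Z^2,  H_2 = Z.

Fix the vertex order 1 < 2 < 3 < 4 < 5 < 6 < 7 < 8 and write every simplex with vertices in increasing order. Then dim K = 2 and the simplices of K are:

  0-simplices (8): [1], [2], [3], [4], [5], [6], [7], [8]
  1-simplices (24): (24 of them)
  2-simplices (16): [1,2,4], [1,2,6], [1,3,5], [1,3,6], [1,4,7], [1,5,7], [2,3,4], [2,3,7], [2,5,6], [2,5,7], [3,4,8], [3,5,8], [3,6,7], [4,6,7], [4,6,8], [5,6,8]

giving chain groups C_0 ≅ Z^8, C_1 ≅ Z^24, C_2 ≅ Z^16.

Boundary ∂_1: C_1 → C_0 sends each edge [p,q] (with p < q) to q − p.
This gives a 8×24 integer matrix of rank 7; reducing to Smith normal form yields diagonal entries (1,1,1,1,1,1,1).

∂_2: C_2 → C_1 maps a triangle to the signed sum of its edges. For instance
  ∂[2,3,4] = [3,4] − [2,4] + [2,3],
  ∂[1,4,7] = [4,7] − [1,7] + [1,4].
As a 24×16 matrix over Z this has rank 15, with invariant factors (1,1,1,1,1,1,1,1,1,1,1,1,1,1,1).

Now H_k = ker ∂_k / im ∂_{k+1}, so:

  H_0: rank C_0 − rank ∂_1 = 8 − 7 = 1, and the invariant factors of ∂_1 are all 1, so H_0 = Z.
  H_1: rank ker ∂_1 − rank ∂_2 = (24 − 7) − 15 = 2, and the invariant factors of ∂_2 are all 1, so H_1 = Z^2.
  H_2: rank ker ∂_2 − rank ∂_3 = (16 − 15) − 0 = 1, and there is no ∂_3, so H_2 = Z.

(K is a triangulation of the torus T^2.)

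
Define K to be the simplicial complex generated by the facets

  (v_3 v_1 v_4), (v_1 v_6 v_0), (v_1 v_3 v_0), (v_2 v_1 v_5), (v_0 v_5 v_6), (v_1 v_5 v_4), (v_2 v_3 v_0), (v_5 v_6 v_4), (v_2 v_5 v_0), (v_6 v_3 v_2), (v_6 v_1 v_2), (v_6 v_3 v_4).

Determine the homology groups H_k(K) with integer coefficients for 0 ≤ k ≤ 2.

Fix the vertex order v_0 < v_1 < v_2 < v_3 < v_4 < v_5 < v_6 and write every simplex with vertices in increasing order. Then dim K = 2 and the simplices of K are:

  0-simplices (7): [v_0], [v_1], [v_2], [v_3], [v_4], [v_5], [v_6]
  1-simplices (18): (18 of them)
  2-simplices (12): (12 of them)

so the chain groups are C_0 ≅ Z^7, C_1 ≅ Z^18, C_2 ≅ Z^12.

∂_1: C_1 → C_0 sends each edge [p,q] (with p < q) to q − p. For instance
  ∂[v_4,v_5] = [v_5] − [v_4].
This gives a 7×18 integer matrix of rank 6; reducing to Smith normal form yields diagonal entries (1,1,1,1,1,1).

The boundary map ∂_2: C_2 → C_1 maps a triangle to the signed sum of its edges. For instance
  ∂[v_0,v_1,v_6] = [v_1,v_6] − [v_0,v_6] + [v_0,v_1],
  ∂[v_1,v_3,v_4] = [v_3,v_4] − [v_1,v_4] + [v_1,v_3].
This gives a 18×12 integer matrix of rank 12; reducing to Smith normal form yields diagonal entries (1,1,1,1,1,1,1,1,1,1,1,2).

Now H_k = ker ∂_k / im ∂_{k+1}, so:

  H_0: rank C_0 − rank ∂_1 = 7 − 6 = 1, and the invariant factors of ∂_1 are all 1, so H_0 = Z.
  H_1: rank ker ∂_1 − rank ∂_2 = (18 − 6) − 12 = 0, and ∂_2 has invariant factor 2 > 1, so H_1 = Z_2.
  H_2: rank ker ∂_2 − rank ∂_3 = (12 − 12) − 0 = 0, and there is no ∂_3, so H_2 = 0.

As a check, the Euler characteristic is 7 − 18 + 12 = 1, which agrees with 1 − 0 + 0 = 1.

H_0 ≅ Z,  H_1 ≅ Z_2,  H_2 = 0.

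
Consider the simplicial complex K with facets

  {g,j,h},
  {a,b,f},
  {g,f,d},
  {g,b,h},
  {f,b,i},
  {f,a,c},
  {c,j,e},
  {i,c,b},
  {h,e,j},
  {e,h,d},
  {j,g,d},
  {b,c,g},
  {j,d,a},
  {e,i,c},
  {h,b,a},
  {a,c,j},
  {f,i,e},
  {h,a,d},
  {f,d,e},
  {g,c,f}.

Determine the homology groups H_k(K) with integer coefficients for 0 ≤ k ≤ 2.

H_0 = Z,  H_1 = Z ⊕ Z/2Z,  H_2 = 0.

We work with the vertex ordering a < b < c < d < e < f < g < h < i < j. The simplices of K, each written with vertices in increasing order, are:

  0-simplices (10): a, b, c, d, e, f, g, h, i, j
  1-simplices (30): ab, ac, ad, af, ah, aj, bc, bf, bg, bh, bi, ce, cf, cg, ci, cj, de, df, dg, dh, dj, ef, eh, ei, ej, fg, fi, gh, gj, hj
  2-simplices (20): abf, abh, acf, acj, adh, adj, bcg, bci, bfi, bgh, cei, cej, cfg, def, deh, dfg, dgj, efi, ehj, ghj

giving chain groups C_0 ≅ Z^10, C_1 ≅ Z^30, C_2 ≅ Z^20.

Boundary ∂_1: C_1 → C_0 maps an edge to its endpoints' difference, ∂[p,q] = q − p. For instance
  ∂ah = h − a.
This gives a 10×30 integer matrix of rank 9; reducing to Smith normal form yields diagonal entries (1,1,1,1,1,1,1,1,1).

The boundary map ∂_2: C_2 → C_1 sends each 2-simplex [p,q,r] to [q,r] − [p,r] + [p,q]. For instance
  ∂acf = cf − af + ac,
  ∂adh = dh − ah + ad.
As a 30×20 matrix over Z this has rank 20, with invariant factors (1,1,1,1,1,1,1,1,1,1,1,1,1,1,1,1,1,1,1,2).

From H_k ≅ ker(∂_k) / im(∂_{k+1}) we obtain:

  H_0: rank C_0 − rank ∂_1 = 10 − 9 = 1, and the invariant factors of ∂_1 are all 1, so H_0 = Z.
  H_1: rank ker ∂_1 − rank ∂_2 = (30 − 9) − 20 = 1, and ∂_2 has invariant factor 2 > 1, so H_1 = Z ⊕ Z/2Z.
  H_2: rank ker ∂_2 − rank ∂_3 = (20 − 20) − 0 = 0, and there is no ∂_3, so H_2 = 0.

(K is a triangulation of the Klein bottle.)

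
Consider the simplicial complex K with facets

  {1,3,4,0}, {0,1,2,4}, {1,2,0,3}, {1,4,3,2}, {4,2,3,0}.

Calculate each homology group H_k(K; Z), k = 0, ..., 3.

Fix the vertex order 0 < 1 < 2 < 3 < 4 and write every simplex with vertices in increasing order. Then dim K = 3 and the simplices of K are:

  0-simplices (5): [0], [1], [2], [3], [4]
  1-simplices (10): [0,1], [0,2], [0,3], [0,4], [1,2], [1,3], [1,4], [2,3], [2,4], [3,4]
  2-simplices (10): [0,1,2], [0,1,3], [0,1,4], [0,2,3], [0,2,4], [0,3,4], [1,2,3], [1,2,4], [1,3,4], [2,3,4]
  3-simplices (5): [0,1,2,3], [0,1,2,4], [0,1,3,4], [0,2,3,4], [1,2,3,4]

Hence C_0 ≅ Z^5, C_1 ≅ Z^10, C_2 ≅ Z^10, C_3 ≅ Z^5.

∂_1: C_1 → C_0 is given by ∂[p,q] = [q] − [p]. For instance
  ∂[3,4] = [4] − [3].
The resulting 5×10 matrix has rank 4, and its Smith normal form has invariant factors (1,1,1,1).

∂_2: C_2 → C_1 sends each 2-simplex [p,q,r] to [q,r] − [p,r] + [p,q]. For instance
  ∂[0,1,3] = [1,3] − [0,3] + [0,1],
  ∂[2,3,4] = [3,4] − [2,4] + [2,3].
As a 10×10 matrix over Z this has rank 6, with invariant factors (1,1,1,1,1,1).

The boundary map ∂_3: C_3 → C_2 sends each 3-simplex σ to the alternating sum Σ_i (−1)^i (σ with its i-th vertex removed). For instance
  ∂[0,1,3,4] = [1,3,4] − [0,3,4] + [0,1,4] − [0,1,3],
  ∂[0,1,2,3] = [1,2,3] − [0,2,3] + [0,1,3] − [0,1,2].
The resulting 10×5 matrix has rank 4, and its Smith normal form has invariant factors (1,1,1,1).

Reading off H_k = ker ∂_k / im ∂_{k+1}:

  H_0: rank C_0 − rank ∂_1 = 5 − 4 = 1, and the invariant factors of ∂_1 are all 1, so H_0 ≅ Z.
  H_1: rank ker ∂_1 − rank ∂_2 = (10 − 4) − 6 = 0, and the invariant factors of ∂_2 are all 1, so H_1 ≅ 0.
  H_2: rank ker ∂_2 − rank ∂_3 = (10 − 6) − 4 = 0, and the invariant factors of ∂_3 are all 1, so H_2 ≅ 0.
  H_3: rank ker ∂_3 − rank ∂_4 = (5 − 4) − 0 = 1, and there is no ∂_4, so H_3 ≅ Z.

H_0 ≅ Z,  H_1 = 0,  H_2 = 0,  H_3 ≅ Z.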